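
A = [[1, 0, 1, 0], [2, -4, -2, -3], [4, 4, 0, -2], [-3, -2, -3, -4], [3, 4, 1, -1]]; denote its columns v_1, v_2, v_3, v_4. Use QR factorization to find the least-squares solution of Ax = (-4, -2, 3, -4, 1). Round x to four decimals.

x = (1.1964, 1.2151, -4.8484, 3.1228)

v_1 = (1, 2, 4, -3, 3); ‖v_1‖ = 6.2450, so e_1 = (0.1601, 0.3203, 0.6405, -0.4804, 0.4804).
e_1·v_2 = 0.1601·0 + 0.3203·(-4) + 0.6405·4 + (-0.4804)·(-2) + 0.4804·4 = 4.1633.
u_2 = v_2 − 4.1633·e_1 = (-0.6667, -5.3333, 1.3333, 0.0000, 2.0000).
‖u_2‖ = 5.8878, so e_2 = (-0.1132, -0.9058, 0.2265, 0.0000, 0.3397).
e_1·v_3 = 0.1601·1 + 0.3203·(-2) + 0.6405·0 + (-0.4804)·(-3) + 0.4804·1 = 1.4412; e_2·v_3 = (-0.1132)·1 + (-0.9058)·(-2) + 0.2265·0 + (0.0000)·(-3) + 0.3397·1 = 2.0381.
u_3 = v_3 − 1.4412·e_1 − 2.0381·e_2 = (1.0000, -0.6154, -1.3846, -2.3077, -0.3846).
‖u_3‖ = 2.9613, so e_3 = (0.3377, -0.2078, -0.4676, -0.7793, -0.1299).
e_1·v_4 = 0.1601·0 + 0.3203·(-3) + 0.6405·(-2) + (-0.4804)·(-4) + 0.4804·(-1) = -0.8006; e_2·v_4 = (-0.1132)·0 + (-0.9058)·(-3) + 0.2265·(-2) + (0.0000)·(-4) + 0.3397·(-1) = 1.9249; e_3·v_4 = 0.3377·0 + (-0.2078)·(-3) + (-0.4676)·(-2) + (-0.7793)·(-4) + (-0.1299)·(-1) = 4.8056.
u_4 = v_4 + 0.8006·e_1 − 1.9249·e_2 − 4.8056·e_3 = (-1.2767, -0.0013, 0.3239, -0.6397, -0.6451).
‖u_4‖ = 1.6000, so e_4 = (-0.7979, -0.0008, 0.2024, -0.3998, -0.4032).
Qᵀb = (3.0424, 3.2836, 0.6494, 4.9966).
Back-substitute: x_4 = 4.9966/1.6000 = 3.1228.
x_3 = (0.6494 − 4.8056·3.1228)/2.9613 = -4.8484.
x_2 = (3.2836 − 2.0381·(-4.8484) − 1.9249·3.1228)/5.8878 = 1.2151.
x_1 = (3.0424 − 4.1633·1.2151 − 1.4412·(-4.8484) + 0.8006·3.1228)/6.2450 = 1.1964.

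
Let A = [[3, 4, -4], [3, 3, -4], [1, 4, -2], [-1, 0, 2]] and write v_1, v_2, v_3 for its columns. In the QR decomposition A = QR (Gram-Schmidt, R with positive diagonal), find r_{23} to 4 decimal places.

r_{23} = -0.3203

v_1 = (3, 3, 1, -1); ‖v_1‖ = 4.4721, so e_1 = (0.6708, 0.6708, 0.2236, -0.2236).
e_1·v_2 = 0.6708·4 + 0.6708·3 + 0.2236·4 + (-0.2236)·0 = 5.5902.
u_2 = v_2 − 5.5902·e_1 = (0.2500, -0.7500, 2.7500, 1.2500).
‖u_2‖ = 3.1225, so e_2 = (0.0801, -0.2402, 0.8807, 0.4003).
r_{23} = e_2·v_3 = -0.3203.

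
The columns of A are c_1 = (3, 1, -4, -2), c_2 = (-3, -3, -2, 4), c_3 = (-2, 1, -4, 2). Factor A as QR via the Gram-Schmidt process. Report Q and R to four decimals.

Q = [[0.5477, -0.3124, -0.5046], [0.1826, -0.4512, 0.8223], [-0.7303, -0.6248, -0.2336], [-0.3651, 0.5554, 0.1215]], R = [[5.4772, -2.1909, 1.2780], [0.0000, 5.7619, 3.7834], [0.0000, 0.0000, 3.0087]]

e_1 = c_1/‖c_1‖ = (3, 1, -4, -2)/5.4772 = (0.5477, 0.1826, -0.7303, -0.3651).
r_{12} = e_1·c_2 = -2.1909.
u_2 = c_2 + 2.1909·e_1 = (-1.8000, -2.6000, -3.6000, 3.2000).
‖u_2‖ = 5.7619, so e_2 = (-0.3124, -0.4512, -0.6248, 0.5554).
r_{13} = e_1·c_3 = 1.2780; r_{23} = e_2·c_3 = 3.7834.
u_3 = c_3 − 1.2780·e_1 − 3.7834·e_2 = (-1.5181, 2.4739, -0.7028, 0.3655).
‖u_3‖ = 3.0087, so e_3 = (-0.5046, 0.8223, -0.2336, 0.1215).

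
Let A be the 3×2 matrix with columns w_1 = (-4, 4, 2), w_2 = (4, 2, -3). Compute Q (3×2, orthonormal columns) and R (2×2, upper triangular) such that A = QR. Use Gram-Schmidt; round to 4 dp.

q_1 = w_1/‖w_1‖ = (-4, 4, 2)/6.0000 = (-0.6667, 0.6667, 0.3333).
r_{12} = q_1·w_2 = -2.3333.
u_2 = w_2 + 2.3333·q_1 = (2.4444, 3.5556, -2.2222).
‖u_2‖ = 4.8534, so q_2 = (0.5037, 0.7326, -0.4579).

Q = [[-0.6667, 0.5037], [0.6667, 0.7326], [0.3333, -0.4579]], R = [[6.0000, -2.3333], [0.0000, 4.8534]]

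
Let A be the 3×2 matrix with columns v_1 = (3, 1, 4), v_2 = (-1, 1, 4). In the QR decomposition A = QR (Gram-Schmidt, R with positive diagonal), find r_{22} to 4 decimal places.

r_{22} = 3.2344

q_1 = v_1/‖v_1‖ = (3, 1, 4)/5.0990 = (0.5883, 0.1961, 0.7845).
r_{12} = q_1·v_2 = 2.7456.
u_2 = v_2 − 2.7456·q_1 = (-2.6154, 0.4615, 1.8462).
r_{22} = ‖u_2‖ = 3.2344.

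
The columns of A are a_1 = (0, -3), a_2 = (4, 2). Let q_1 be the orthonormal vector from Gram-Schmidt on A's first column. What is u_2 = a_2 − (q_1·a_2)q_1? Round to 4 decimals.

a_1 = (0, -3); ‖a_1‖ = 3.0000, so q_1 = (0.0000, -1.0000).
q_1·a_2 = 0.0000·4 + (-1.0000)·2 = -2.0000.
u_2 = a_2 + 2.0000·q_1 = (4.0000, 0.0000).

u_2 = (4.0000, 0.0000)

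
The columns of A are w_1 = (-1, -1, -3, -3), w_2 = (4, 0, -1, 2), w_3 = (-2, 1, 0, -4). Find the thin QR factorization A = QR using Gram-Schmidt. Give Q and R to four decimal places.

Q = [[-0.2236, 0.8475, 0.3856], [-0.2236, -0.0813, 0.6124], [-0.6708, -0.4760, 0.2924], [-0.6708, 0.2206, -0.6251]], R = [[4.4721, -1.5652, 2.9069], [0.0000, 4.3070, -2.6585], [0.0000, 0.0000, 2.3415]]

w_1 = (-1, -1, -3, -3); ‖w_1‖ = 4.4721, so e_1 = (-0.2236, -0.2236, -0.6708, -0.6708).
e_1·w_2 = (-0.2236)·4 + (-0.2236)·0 + (-0.6708)·(-1) + (-0.6708)·2 = -1.5652.
u_2 = w_2 + 1.5652·e_1 = (3.6500, -0.3500, -2.0500, 0.9500).
‖u_2‖ = 4.3070, so e_2 = (0.8475, -0.0813, -0.4760, 0.2206).
e_1·w_3 = (-0.2236)·(-2) + (-0.2236)·1 + (-0.6708)·0 + (-0.6708)·(-4) = 2.9069; e_2·w_3 = 0.8475·(-2) + (-0.0813)·1 + (-0.4760)·0 + 0.2206·(-4) = -2.6585.
u_3 = w_3 − 2.9069·e_1 + 2.6585·e_2 = (0.9030, 1.4340, 0.6846, -1.4636).
‖u_3‖ = 2.3415, so e_3 = (0.3856, 0.6124, 0.2924, -0.6251).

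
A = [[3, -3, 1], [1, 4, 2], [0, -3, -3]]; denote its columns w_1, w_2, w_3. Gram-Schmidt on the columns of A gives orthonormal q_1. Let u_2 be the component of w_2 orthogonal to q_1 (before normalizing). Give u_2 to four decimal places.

q_1 = w_1/‖w_1‖ = (3, 1, 0)/3.1623 = (0.9487, 0.3162, 0.0000).
r_{12} = q_1·w_2 = -1.5811.
u_2 = w_2 + 1.5811·q_1 = (-1.5000, 4.5000, -3.0000).

u_2 = (-1.5000, 4.5000, -3.0000)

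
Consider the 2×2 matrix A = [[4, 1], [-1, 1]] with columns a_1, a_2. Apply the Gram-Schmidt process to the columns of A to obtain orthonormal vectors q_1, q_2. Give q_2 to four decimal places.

q_2 = (0.2425, 0.9701)

q_1 = a_1/‖a_1‖ = (4, -1)/4.1231 = (0.9701, -0.2425).
r_{12} = q_1·a_2 = 0.7276.
u_2 = a_2 − 0.7276·q_1 = (0.2941, 1.1765).
‖u_2‖ = 1.2127, so q_2 = (0.2425, 0.9701).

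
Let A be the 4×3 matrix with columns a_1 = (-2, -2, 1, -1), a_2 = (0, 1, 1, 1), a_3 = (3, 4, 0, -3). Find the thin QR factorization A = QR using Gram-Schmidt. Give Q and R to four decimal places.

Q = [[-0.6325, -0.2481, 0.1332], [-0.6325, 0.3721, 0.4495], [0.3162, 0.7442, 0.3580], [-0.3162, 0.4961, -0.8075]], R = [[3.1623, -0.6325, -3.4785], [0.0000, 1.6125, -0.7442], [0.0000, 0.0000, 4.6202]]

a_1 = (-2, -2, 1, -1); ‖a_1‖ = 3.1623, so q_1 = (-0.6325, -0.6325, 0.3162, -0.3162).
q_1·a_2 = (-0.6325)·0 + (-0.6325)·1 + 0.3162·1 + (-0.3162)·1 = -0.6325.
u_2 = a_2 + 0.6325·q_1 = (-0.4000, 0.6000, 1.2000, 0.8000).
‖u_2‖ = 1.6125, so q_2 = (-0.2481, 0.3721, 0.7442, 0.4961).
q_1·a_3 = (-0.6325)·3 + (-0.6325)·4 + 0.3162·0 + (-0.3162)·(-3) = -3.4785; q_2·a_3 = (-0.2481)·3 + 0.3721·4 + 0.7442·0 + 0.4961·(-3) = -0.7442.
u_3 = a_3 + 3.4785·q_1 + 0.7442·q_2 = (0.6154, 2.0769, 1.6538, -3.7308).
‖u_3‖ = 4.6202, so q_3 = (0.1332, 0.4495, 0.3580, -0.8075).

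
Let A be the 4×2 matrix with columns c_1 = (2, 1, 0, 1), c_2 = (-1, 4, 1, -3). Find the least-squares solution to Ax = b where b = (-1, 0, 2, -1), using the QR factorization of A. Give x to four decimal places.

e_1 = c_1/‖c_1‖ = (2, 1, 0, 1)/2.4495 = (0.8165, 0.4082, 0.0000, 0.4082).
r_{12} = e_1·c_2 = -0.4082.
u_2 = c_2 + 0.4082·e_1 = (-0.6667, 4.1667, 1.0000, -2.8333).
‖u_2‖ = 5.1801, so e_2 = (-0.1287, 0.8044, 0.1930, -0.5470).
Qᵀb = (-1.2247, 1.0618).
Back-substitute: x_2 = 1.0618/5.1801 = 0.2050.
x_1 = (-1.2247 + 0.4082·0.2050)/2.4495 = -0.4658.

x = (-0.4658, 0.2050)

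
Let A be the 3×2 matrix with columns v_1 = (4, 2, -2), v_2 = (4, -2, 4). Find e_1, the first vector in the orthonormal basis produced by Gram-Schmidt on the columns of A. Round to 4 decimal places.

v_1 = (4, 2, -2); ‖v_1‖ = 4.8990, so e_1 = (0.8165, 0.4082, -0.4082).

e_1 = (0.8165, 0.4082, -0.4082)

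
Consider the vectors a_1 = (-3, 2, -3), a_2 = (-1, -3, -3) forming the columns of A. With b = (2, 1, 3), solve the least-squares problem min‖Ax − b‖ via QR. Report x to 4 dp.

q_1 = a_1/‖a_1‖ = (-3, 2, -3)/4.6904 = (-0.6396, 0.4264, -0.6396).
r_{12} = q_1·a_2 = 1.2792.
u_2 = a_2 − 1.2792·q_1 = (-0.1818, -3.5455, -2.1818).
‖u_2‖ = 4.1670, so q_2 = (-0.0436, -0.8508, -0.5236).
Qᵀb = (-2.7716, -2.5089).
Back-substitute: x_2 = -2.5089/4.1670 = -0.6021.
x_1 = (-2.7716 − 1.2792·(-0.6021))/4.6904 = -0.4267.

x = (-0.4267, -0.6021)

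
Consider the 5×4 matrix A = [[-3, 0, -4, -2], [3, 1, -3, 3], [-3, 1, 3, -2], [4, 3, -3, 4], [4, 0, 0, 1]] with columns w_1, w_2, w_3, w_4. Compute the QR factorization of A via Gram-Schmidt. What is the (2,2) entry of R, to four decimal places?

r_{22} = 2.9256

w_1 = (-3, 3, -3, 4, 4); ‖w_1‖ = 7.6811, so q_1 = (-0.3906, 0.3906, -0.3906, 0.5208, 0.5208).
q_1·w_2 = (-0.3906)·0 + 0.3906·1 + (-0.3906)·1 + 0.5208·3 + 0.5208·0 = 1.5623.
u_2 = w_2 − 1.5623·q_1 = (0.6102, 0.3898, 1.6102, 2.1864, -0.8136).
r_{22} = ‖u_2‖ = 2.9256.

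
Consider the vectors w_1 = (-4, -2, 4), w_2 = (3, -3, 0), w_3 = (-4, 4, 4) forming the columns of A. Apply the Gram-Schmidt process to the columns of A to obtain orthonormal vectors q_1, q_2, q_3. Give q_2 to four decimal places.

q_1 = w_1/‖w_1‖ = (-4, -2, 4)/6.0000 = (-0.6667, -0.3333, 0.6667).
r_{12} = q_1·w_2 = -1.0000.
u_2 = w_2 + 1.0000·q_1 = (2.3333, -3.3333, 0.6667).
‖u_2‖ = 4.1231, so q_2 = (0.5659, -0.8085, 0.1617).

q_2 = (0.5659, -0.8085, 0.1617)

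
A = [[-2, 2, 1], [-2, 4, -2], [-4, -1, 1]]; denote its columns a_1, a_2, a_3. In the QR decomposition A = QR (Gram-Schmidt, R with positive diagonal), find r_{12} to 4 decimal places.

a_1 = (-2, -2, -4); ‖a_1‖ = 4.8990, so e_1 = (-0.4082, -0.4082, -0.8165).
r_{12} = e_1·a_2 = -1.6330.

r_{12} = -1.6330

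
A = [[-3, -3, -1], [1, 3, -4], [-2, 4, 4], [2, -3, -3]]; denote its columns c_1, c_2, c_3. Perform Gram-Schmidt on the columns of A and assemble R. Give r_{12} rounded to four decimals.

c_1 = (-3, 1, -2, 2); ‖c_1‖ = 4.2426, so q_1 = (-0.7071, 0.2357, -0.4714, 0.4714).
r_{12} = q_1·c_2 = -0.4714.

r_{12} = -0.4714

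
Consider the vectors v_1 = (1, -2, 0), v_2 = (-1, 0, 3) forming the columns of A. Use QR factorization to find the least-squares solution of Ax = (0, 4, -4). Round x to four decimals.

x = (-1.8776, -1.3878)

v_1 = (1, -2, 0); ‖v_1‖ = 2.2361, so q_1 = (0.4472, -0.8944, 0.0000).
q_1·v_2 = 0.4472·(-1) + (-0.8944)·0 + 0.0000·3 = -0.4472.
u_2 = v_2 + 0.4472·q_1 = (-0.8000, -0.4000, 3.0000).
‖u_2‖ = 3.1305, so q_2 = (-0.2556, -0.1278, 0.9583).
Qᵀb = (-3.5777, -4.3444).
Back-substitute: x_2 = -4.3444/3.1305 = -1.3878.
x_1 = (-3.5777 + 0.4472·(-1.3878))/2.2361 = -1.8776.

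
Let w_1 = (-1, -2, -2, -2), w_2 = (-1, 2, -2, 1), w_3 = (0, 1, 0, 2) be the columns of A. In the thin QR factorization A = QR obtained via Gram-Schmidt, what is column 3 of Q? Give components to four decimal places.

e_3 = (-0.0787, -0.5906, -0.1575, 0.7875)

w_1 = (-1, -2, -2, -2); ‖w_1‖ = 3.6056, so e_1 = (-0.2774, -0.5547, -0.5547, -0.5547).
e_1·w_2 = (-0.2774)·(-1) + (-0.5547)·2 + (-0.5547)·(-2) + (-0.5547)·1 = -0.2774.
u_2 = w_2 + 0.2774·e_1 = (-1.0769, 1.8462, -2.1538, 0.8462).
‖u_2‖ = 3.1501, so e_2 = (-0.3419, 0.5861, -0.6837, 0.2686).
e_1·w_3 = (-0.2774)·0 + (-0.5547)·1 + (-0.5547)·0 + (-0.5547)·2 = -1.6641; e_2·w_3 = (-0.3419)·0 + 0.5861·1 + (-0.6837)·0 + 0.2686·2 = 1.1233.
u_3 = w_3 + 1.6641·e_1 − 1.1233·e_2 = (-0.0775, -0.5814, -0.1550, 0.7752).
‖u_3‖ = 0.9844, so e_3 = (-0.0787, -0.5906, -0.1575, 0.7875).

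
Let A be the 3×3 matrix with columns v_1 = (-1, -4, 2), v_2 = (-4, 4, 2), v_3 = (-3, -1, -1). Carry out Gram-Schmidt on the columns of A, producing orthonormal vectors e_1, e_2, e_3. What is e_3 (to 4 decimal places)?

v_1 = (-1, -4, 2); ‖v_1‖ = 4.5826, so e_1 = (-0.2182, -0.8729, 0.4364).
e_1·v_2 = (-0.2182)·(-4) + (-0.8729)·4 + 0.4364·2 = -1.7457.
u_2 = v_2 + 1.7457·e_1 = (-4.3810, 2.4762, 2.7619).
‖u_2‖ = 5.7404, so e_2 = (-0.7632, 0.4314, 0.4811).
e_1·v_3 = (-0.2182)·(-3) + (-0.8729)·(-1) + 0.4364·(-1) = 1.0911; e_2·v_3 = (-0.7632)·(-3) + 0.4314·(-1) + 0.4811·(-1) = 1.3770.
u_3 = v_3 − 1.0911·e_1 − 1.3770·e_2 = (-1.7110, -0.6416, -2.1387).
‖u_3‖ = 2.8131, so e_3 = (-0.6082, -0.2281, -0.7603).

e_3 = (-0.6082, -0.2281, -0.7603)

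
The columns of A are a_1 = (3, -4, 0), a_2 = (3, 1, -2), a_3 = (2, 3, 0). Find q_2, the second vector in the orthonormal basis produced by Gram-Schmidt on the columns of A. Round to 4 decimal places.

q_2 = (0.6656, 0.4992, -0.5547)

a_1 = (3, -4, 0); ‖a_1‖ = 5.0000, so q_1 = (0.6000, -0.8000, 0.0000).
q_1·a_2 = 0.6000·3 + (-0.8000)·1 + 0.0000·(-2) = 1.0000.
u_2 = a_2 − 1.0000·q_1 = (2.4000, 1.8000, -2.0000).
‖u_2‖ = 3.6056, so q_2 = (0.6656, 0.4992, -0.5547).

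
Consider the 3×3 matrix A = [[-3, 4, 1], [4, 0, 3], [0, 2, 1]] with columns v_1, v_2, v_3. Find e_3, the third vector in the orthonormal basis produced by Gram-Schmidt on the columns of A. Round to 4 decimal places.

e_3 = (0.4240, 0.3180, -0.8480)

e_1 = v_1/‖v_1‖ = (-3, 4, 0)/5.0000 = (-0.6000, 0.8000, 0.0000).
r_{12} = e_1·v_2 = -2.4000.
u_2 = v_2 + 2.4000·e_1 = (2.5600, 1.9200, 2.0000).
‖u_2‖ = 3.7736, so e_2 = (0.6784, 0.5088, 0.5300).
r_{13} = e_1·v_3 = 1.8000; r_{23} = e_2·v_3 = 2.7348.
u_3 = v_3 − 1.8000·e_1 − 2.7348·e_2 = (0.2247, 0.1685, -0.4494).
‖u_3‖ = 0.5300, so e_3 = (0.4240, 0.3180, -0.8480).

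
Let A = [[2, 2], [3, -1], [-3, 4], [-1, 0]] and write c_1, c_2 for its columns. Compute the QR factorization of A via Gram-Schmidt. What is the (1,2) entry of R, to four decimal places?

r_{12} = -2.2937

c_1 = (2, 3, -3, -1); ‖c_1‖ = 4.7958, so e_1 = (0.4170, 0.6255, -0.6255, -0.2085).
r_{12} = e_1·c_2 = -2.2937.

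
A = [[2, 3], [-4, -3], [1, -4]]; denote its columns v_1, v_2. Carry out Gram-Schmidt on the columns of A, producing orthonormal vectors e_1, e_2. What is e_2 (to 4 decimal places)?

v_1 = (2, -4, 1); ‖v_1‖ = 4.5826, so e_1 = (0.4364, -0.8729, 0.2182).
e_1·v_2 = 0.4364·3 + (-0.8729)·(-3) + 0.2182·(-4) = 3.0551.
u_2 = v_2 − 3.0551·e_1 = (1.6667, -0.3333, -4.6667).
‖u_2‖ = 4.9666, so e_2 = (0.3356, -0.0671, -0.9396).

e_2 = (0.3356, -0.0671, -0.9396)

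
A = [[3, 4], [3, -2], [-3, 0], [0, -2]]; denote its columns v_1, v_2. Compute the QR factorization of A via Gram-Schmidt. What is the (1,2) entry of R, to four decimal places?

v_1 = (3, 3, -3, 0); ‖v_1‖ = 5.1962, so e_1 = (0.5774, 0.5774, -0.5774, 0.0000).
r_{12} = e_1·v_2 = 1.1547.

r_{12} = 1.1547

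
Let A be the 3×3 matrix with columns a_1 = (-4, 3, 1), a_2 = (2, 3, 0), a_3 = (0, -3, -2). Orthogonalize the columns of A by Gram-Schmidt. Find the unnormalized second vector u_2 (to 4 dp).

a_1 = (-4, 3, 1); ‖a_1‖ = 5.0990, so q_1 = (-0.7845, 0.5883, 0.1961).
q_1·a_2 = (-0.7845)·2 + 0.5883·3 + 0.1961·0 = 0.1961.
u_2 = a_2 − 0.1961·q_1 = (2.1538, 2.8846, -0.0385).

u_2 = (2.1538, 2.8846, -0.0385)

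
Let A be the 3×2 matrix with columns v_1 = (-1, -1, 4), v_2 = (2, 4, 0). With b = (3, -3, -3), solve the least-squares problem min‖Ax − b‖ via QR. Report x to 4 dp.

x = (-0.8519, -0.5556)

q_1 = v_1/‖v_1‖ = (-1, -1, 4)/4.2426 = (-0.2357, -0.2357, 0.9428).
r_{12} = q_1·v_2 = -1.4142.
u_2 = v_2 + 1.4142·q_1 = (1.6667, 3.6667, 1.3333).
‖u_2‖ = 4.2426, so q_2 = (0.3928, 0.8642, 0.3143).
Qᵀb = (-2.8284, -2.3570).
Back-substitute: x_2 = -2.3570/4.2426 = -0.5556.
x_1 = (-2.8284 + 1.4142·(-0.5556))/4.2426 = -0.8519.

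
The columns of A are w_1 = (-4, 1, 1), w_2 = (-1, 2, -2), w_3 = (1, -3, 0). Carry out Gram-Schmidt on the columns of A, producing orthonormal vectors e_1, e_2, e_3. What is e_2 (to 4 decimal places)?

e_1 = w_1/‖w_1‖ = (-4, 1, 1)/4.2426 = (-0.9428, 0.2357, 0.2357).
r_{12} = e_1·w_2 = 0.9428.
u_2 = w_2 − 0.9428·e_1 = (-0.1111, 1.7778, -2.2222).
‖u_2‖ = 2.8480, so e_2 = (-0.0390, 0.6242, -0.7803).

e_2 = (-0.0390, 0.6242, -0.7803)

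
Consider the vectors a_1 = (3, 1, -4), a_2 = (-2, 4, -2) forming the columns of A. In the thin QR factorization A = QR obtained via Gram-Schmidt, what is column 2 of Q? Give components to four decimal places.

q_2 = (-0.5661, 0.7926, -0.2265)

q_1 = a_1/‖a_1‖ = (3, 1, -4)/5.0990 = (0.5883, 0.1961, -0.7845).
r_{12} = q_1·a_2 = 1.1767.
u_2 = a_2 − 1.1767·q_1 = (-2.6923, 3.7692, -1.0769).
‖u_2‖ = 4.7556, so q_2 = (-0.5661, 0.7926, -0.2265).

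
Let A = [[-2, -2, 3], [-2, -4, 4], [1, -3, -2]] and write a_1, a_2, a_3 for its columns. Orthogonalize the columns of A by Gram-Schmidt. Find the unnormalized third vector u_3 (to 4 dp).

u_3 = (-0.5556, 0.4444, -0.2222)

a_1 = (-2, -2, 1); ‖a_1‖ = 3.0000, so e_1 = (-0.6667, -0.6667, 0.3333).
e_1·a_2 = (-0.6667)·(-2) + (-0.6667)·(-4) + 0.3333·(-3) = 3.0000.
u_2 = a_2 − 3.0000·e_1 = (0.0000, -2.0000, -4.0000).
‖u_2‖ = 4.4721, so e_2 = (0.0000, -0.4472, -0.8944).
e_1·a_3 = (-0.6667)·3 + (-0.6667)·4 + 0.3333·(-2) = -5.3333; e_2·a_3 = 0.0000·3 + (-0.4472)·4 + (-0.8944)·(-2) = 0.0000.
u_3 = a_3 + 5.3333·e_1 + 0.0000·e_2 = (-0.5556, 0.4444, -0.2222).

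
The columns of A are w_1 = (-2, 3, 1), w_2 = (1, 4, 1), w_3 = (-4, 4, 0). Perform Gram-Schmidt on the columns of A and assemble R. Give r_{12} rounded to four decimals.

w_1 = (-2, 3, 1); ‖w_1‖ = 3.7417, so q_1 = (-0.5345, 0.8018, 0.2673).
r_{12} = q_1·w_2 = 2.9399.

r_{12} = 2.9399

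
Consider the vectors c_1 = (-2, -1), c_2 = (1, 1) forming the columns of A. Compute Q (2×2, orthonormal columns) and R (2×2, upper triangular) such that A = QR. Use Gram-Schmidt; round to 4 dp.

c_1 = (-2, -1); ‖c_1‖ = 2.2361, so e_1 = (-0.8944, -0.4472).
e_1·c_2 = (-0.8944)·1 + (-0.4472)·1 = -1.3416.
u_2 = c_2 + 1.3416·e_1 = (-0.2000, 0.4000).
‖u_2‖ = 0.4472, so e_2 = (-0.4472, 0.8944).

Q = [[-0.8944, -0.4472], [-0.4472, 0.8944]], R = [[2.2361, -1.3416], [0.0000, 0.4472]]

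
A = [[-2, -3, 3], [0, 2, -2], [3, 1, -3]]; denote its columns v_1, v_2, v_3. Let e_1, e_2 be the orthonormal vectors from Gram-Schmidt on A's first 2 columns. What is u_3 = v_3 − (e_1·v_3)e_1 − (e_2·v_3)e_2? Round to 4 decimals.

u_3 = (-0.4752, -0.5545, -0.3168)

e_1 = v_1/‖v_1‖ = (-2, 0, 3)/3.6056 = (-0.5547, 0.0000, 0.8321).
r_{12} = e_1·v_2 = 2.4962.
u_2 = v_2 − 2.4962·e_1 = (-1.6154, 2.0000, -1.0769).
‖u_2‖ = 2.7873, so e_2 = (-0.5795, 0.7175, -0.3864).
r_{13} = e_1·v_3 = -4.1603; r_{23} = e_2·v_3 = -2.0146.
u_3 = v_3 + 4.1603·e_1 + 2.0146·e_2 = (-0.4752, -0.5545, -0.3168).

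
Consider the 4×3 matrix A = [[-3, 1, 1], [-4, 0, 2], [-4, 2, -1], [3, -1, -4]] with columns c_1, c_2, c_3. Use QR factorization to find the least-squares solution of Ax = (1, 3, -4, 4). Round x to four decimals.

c_1 = (-3, -4, -4, 3); ‖c_1‖ = 7.0711, so e_1 = (-0.4243, -0.5657, -0.5657, 0.4243).
e_1·c_2 = (-0.4243)·1 + (-0.5657)·0 + (-0.5657)·2 + 0.4243·(-1) = -1.9799.
u_2 = c_2 + 1.9799·e_1 = (0.1600, -1.1200, 0.8800, -0.1600).
‖u_2‖ = 1.4422, so e_2 = (0.1109, -0.7766, 0.6102, -0.1109).
e_1·c_3 = (-0.4243)·1 + (-0.5657)·2 + (-0.5657)·(-1) + 0.4243·(-4) = -2.6870; e_2·c_3 = 0.1109·1 + (-0.7766)·2 + 0.6102·(-1) + (-0.1109)·(-4) = -1.6086.
u_3 = c_3 + 2.6870·e_1 + 1.6086·e_2 = (0.0385, -0.7692, -1.5385, -3.0385).
‖u_3‖ = 3.4917, so e_3 = (0.0110, -0.2203, -0.4406, -0.8702).
Qᵀb = (1.8385, -5.1032, -2.3682).
Back-substitute: x_3 = -2.3682/3.4917 = -0.6782.
x_2 = (-5.1032 + 1.6086·(-0.6782))/1.4422 = -4.2950.
x_1 = (1.8385 + 1.9799·(-4.2950) + 2.6870·(-0.6782))/7.0711 = -1.2003.

x = (-1.2003, -4.2950, -0.6782)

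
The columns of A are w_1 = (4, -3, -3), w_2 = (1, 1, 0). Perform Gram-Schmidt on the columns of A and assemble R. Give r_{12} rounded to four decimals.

q_1 = w_1/‖w_1‖ = (4, -3, -3)/5.8310 = (0.6860, -0.5145, -0.5145).
r_{12} = q_1·w_2 = 0.1715.

r_{12} = 0.1715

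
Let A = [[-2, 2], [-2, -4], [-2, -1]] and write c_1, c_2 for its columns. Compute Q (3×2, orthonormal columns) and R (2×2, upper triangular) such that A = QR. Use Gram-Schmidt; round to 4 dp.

Q = [[-0.5774, 0.7071], [-0.5774, -0.7071], [-0.5774, 0.0000]], R = [[3.4641, 1.7321], [0.0000, 4.2426]]

q_1 = c_1/‖c_1‖ = (-2, -2, -2)/3.4641 = (-0.5774, -0.5774, -0.5774).
r_{12} = q_1·c_2 = 1.7321.
u_2 = c_2 − 1.7321·q_1 = (3.0000, -3.0000, 0.0000).
‖u_2‖ = 4.2426, so q_2 = (0.7071, -0.7071, 0.0000).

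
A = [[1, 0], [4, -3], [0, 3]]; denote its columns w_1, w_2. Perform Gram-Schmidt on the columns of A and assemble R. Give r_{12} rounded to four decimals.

r_{12} = -2.9104

w_1 = (1, 4, 0); ‖w_1‖ = 4.1231, so e_1 = (0.2425, 0.9701, 0.0000).
r_{12} = e_1·w_2 = -2.9104.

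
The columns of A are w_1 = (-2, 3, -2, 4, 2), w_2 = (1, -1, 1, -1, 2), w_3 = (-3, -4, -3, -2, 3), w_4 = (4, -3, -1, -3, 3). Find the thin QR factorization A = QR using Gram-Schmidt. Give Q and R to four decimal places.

Q = [[-0.3288, 0.2406, -0.5593, 0.7044], [0.4932, -0.1674, -0.5350, 0.0117], [-0.3288, 0.2406, -0.5593, -0.7096], [0.6576, -0.0941, -0.2432, -0.0125], [0.3288, 0.9205, 0.1702, 0.0022]], R = [[6.0828, -1.1508, -0.3288, -3.4524], [0.0000, 2.5837, 2.1758, 4.2679], [0.0000, 0.0000, 6.4929, 1.1673], [0.0000, 0.0000, 0.0000, 3.5361]]

w_1 = (-2, 3, -2, 4, 2); ‖w_1‖ = 6.0828, so e_1 = (-0.3288, 0.4932, -0.3288, 0.6576, 0.3288).
e_1·w_2 = (-0.3288)·1 + 0.4932·(-1) + (-0.3288)·1 + 0.6576·(-1) + 0.3288·2 = -1.1508.
u_2 = w_2 + 1.1508·e_1 = (0.6216, -0.4324, 0.6216, -0.2432, 2.3784).
‖u_2‖ = 2.5837, so e_2 = (0.2406, -0.1674, 0.2406, -0.0941, 0.9205).
e_1·w_3 = (-0.3288)·(-3) + 0.4932·(-4) + (-0.3288)·(-3) + 0.6576·(-2) + 0.3288·3 = -0.3288; e_2·w_3 = 0.2406·(-3) + (-0.1674)·(-4) + 0.2406·(-3) + (-0.0941)·(-2) + 0.9205·3 = 2.1758.
u_3 = w_3 + 0.3288·e_1 − 2.1758·e_2 = (-3.6316, -3.4737, -3.6316, -1.5789, 1.1053).
‖u_3‖ = 6.4929, so e_3 = (-0.5593, -0.5350, -0.5593, -0.2432, 0.1702).
e_1·w_4 = (-0.3288)·4 + 0.4932·(-3) + (-0.3288)·(-1) + 0.6576·(-3) + 0.3288·3 = -3.4524; e_2·w_4 = 0.2406·4 + (-0.1674)·(-3) + 0.2406·(-1) + (-0.0941)·(-3) + 0.9205·3 = 4.2679; e_3·w_4 = (-0.5593)·4 + (-0.5350)·(-3) + (-0.5593)·(-1) + (-0.2432)·(-3) + 0.1702·3 = 1.1673.
u_4 = w_4 + 3.4524·e_1 − 4.2679·e_2 − 1.1673·e_3 = (2.4909, 0.0415, -2.5091, -0.0441, 0.0078).
‖u_4‖ = 3.5361, so e_4 = (0.7044, 0.0117, -0.7096, -0.0125, 0.0022).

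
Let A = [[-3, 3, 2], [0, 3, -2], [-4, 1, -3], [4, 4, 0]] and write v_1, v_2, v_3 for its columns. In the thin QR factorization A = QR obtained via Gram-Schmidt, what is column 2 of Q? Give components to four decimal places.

e_2 = (0.5459, 0.5087, 0.2192, 0.6286)

v_1 = (-3, 0, -4, 4); ‖v_1‖ = 6.4031, so e_1 = (-0.4685, 0.0000, -0.6247, 0.6247).
e_1·v_2 = (-0.4685)·3 + 0.0000·3 + (-0.6247)·1 + 0.6247·4 = 0.4685.
u_2 = v_2 − 0.4685·e_1 = (3.2195, 3.0000, 1.2927, 3.7073).
‖u_2‖ = 5.8975, so e_2 = (0.5459, 0.5087, 0.2192, 0.6286).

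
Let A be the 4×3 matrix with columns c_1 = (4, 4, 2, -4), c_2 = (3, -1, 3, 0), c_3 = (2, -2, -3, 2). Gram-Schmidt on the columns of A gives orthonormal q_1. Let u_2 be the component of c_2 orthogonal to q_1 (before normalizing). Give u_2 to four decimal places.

c_1 = (4, 4, 2, -4); ‖c_1‖ = 7.2111, so q_1 = (0.5547, 0.5547, 0.2774, -0.5547).
q_1·c_2 = 0.5547·3 + 0.5547·(-1) + 0.2774·3 + (-0.5547)·0 = 1.9415.
u_2 = c_2 − 1.9415·q_1 = (1.9231, -2.0769, 2.4615, 1.0769).

u_2 = (1.9231, -2.0769, 2.4615, 1.0769)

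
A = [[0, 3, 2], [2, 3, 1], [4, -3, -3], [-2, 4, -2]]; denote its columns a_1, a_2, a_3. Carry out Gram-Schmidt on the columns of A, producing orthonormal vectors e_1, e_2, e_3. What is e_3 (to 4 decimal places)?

e_3 = (0.3683, 0.1848, -0.4797, -0.7746)

e_1 = a_1/‖a_1‖ = (0, 2, 4, -2)/4.8990 = (0.0000, 0.4082, 0.8165, -0.4082).
r_{12} = e_1·a_2 = -2.8577.
u_2 = a_2 + 2.8577·e_1 = (3.0000, 4.1667, -0.6667, 2.8333).
‖u_2‖ = 5.9020, so e_2 = (0.5083, 0.7060, -0.1130, 0.4801).
r_{13} = e_1·a_3 = -1.2247; r_{23} = e_2·a_3 = 1.1013.
u_3 = a_3 + 1.2247·e_1 − 1.1013·e_2 = (1.4402, 0.7225, -1.8756, -3.0287).
‖u_3‖ = 3.9099, so e_3 = (0.3683, 0.1848, -0.4797, -0.7746).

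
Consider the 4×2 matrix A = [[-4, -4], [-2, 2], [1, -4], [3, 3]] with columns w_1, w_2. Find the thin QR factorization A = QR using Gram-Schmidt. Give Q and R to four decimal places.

Q = [[-0.7303, -0.2915], [-0.3651, 0.5269], [0.1826, -0.7679], [0.5477, 0.2186]], R = [[5.4772, 3.1038], [0.0000, 5.9470]]

e_1 = w_1/‖w_1‖ = (-4, -2, 1, 3)/5.4772 = (-0.7303, -0.3651, 0.1826, 0.5477).
r_{12} = e_1·w_2 = 3.1038.
u_2 = w_2 − 3.1038·e_1 = (-1.7333, 3.1333, -4.5667, 1.3000).
‖u_2‖ = 5.9470, so e_2 = (-0.2915, 0.5269, -0.7679, 0.2186).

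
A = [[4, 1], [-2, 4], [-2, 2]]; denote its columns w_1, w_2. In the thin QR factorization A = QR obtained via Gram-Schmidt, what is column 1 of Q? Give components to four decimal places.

w_1 = (4, -2, -2); ‖w_1‖ = 4.8990, so e_1 = (0.8165, -0.4082, -0.4082).

e_1 = (0.8165, -0.4082, -0.4082)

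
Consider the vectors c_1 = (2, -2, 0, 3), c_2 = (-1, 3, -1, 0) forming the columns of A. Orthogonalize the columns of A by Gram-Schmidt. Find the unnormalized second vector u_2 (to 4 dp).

c_1 = (2, -2, 0, 3); ‖c_1‖ = 4.1231, so q_1 = (0.4851, -0.4851, 0.0000, 0.7276).
q_1·c_2 = 0.4851·(-1) + (-0.4851)·3 + 0.0000·(-1) + 0.7276·0 = -1.9403.
u_2 = c_2 + 1.9403·q_1 = (-0.0588, 2.0588, -1.0000, 1.4118).

u_2 = (-0.0588, 2.0588, -1.0000, 1.4118)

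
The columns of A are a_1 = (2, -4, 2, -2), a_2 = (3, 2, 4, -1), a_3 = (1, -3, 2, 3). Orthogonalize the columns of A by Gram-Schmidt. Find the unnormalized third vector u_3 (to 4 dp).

a_1 = (2, -4, 2, -2); ‖a_1‖ = 5.2915, so e_1 = (0.3780, -0.7559, 0.3780, -0.3780).
e_1·a_2 = 0.3780·3 + (-0.7559)·2 + 0.3780·4 + (-0.3780)·(-1) = 1.5119.
u_2 = a_2 − 1.5119·e_1 = (2.4286, 3.1429, 3.4286, -0.4286).
‖u_2‖ = 5.2644, so e_2 = (0.4613, 0.5970, 0.6513, -0.0814).
e_1·a_3 = 0.3780·1 + (-0.7559)·(-3) + 0.3780·2 + (-0.3780)·3 = 2.2678; e_2·a_3 = 0.4613·1 + 0.5970·(-3) + 0.6513·2 + (-0.0814)·3 = -0.2714.
u_3 = a_3 − 2.2678·e_1 + 0.2714·e_2 = (0.2680, -1.1237, 1.3196, 3.8351).

u_3 = (0.2680, -1.1237, 1.3196, 3.8351)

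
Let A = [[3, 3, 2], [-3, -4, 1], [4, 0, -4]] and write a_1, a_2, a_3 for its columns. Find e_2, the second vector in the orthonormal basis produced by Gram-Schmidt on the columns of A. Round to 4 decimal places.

a_1 = (3, -3, 4); ‖a_1‖ = 5.8310, so e_1 = (0.5145, -0.5145, 0.6860).
e_1·a_2 = 0.5145·3 + (-0.5145)·(-4) + 0.6860·0 = 3.6015.
u_2 = a_2 − 3.6015·e_1 = (1.1471, -2.1471, -2.4706).
‖u_2‖ = 3.4683, so e_2 = (0.3307, -0.6190, -0.7123).

e_2 = (0.3307, -0.6190, -0.7123)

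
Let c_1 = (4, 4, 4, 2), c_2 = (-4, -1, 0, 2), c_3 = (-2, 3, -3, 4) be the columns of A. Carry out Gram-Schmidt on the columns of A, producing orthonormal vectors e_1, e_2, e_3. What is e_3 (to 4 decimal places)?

c_1 = (4, 4, 4, 2); ‖c_1‖ = 7.2111, so e_1 = (0.5547, 0.5547, 0.5547, 0.2774).
e_1·c_2 = 0.5547·(-4) + 0.5547·(-1) + 0.5547·0 + 0.2774·2 = -2.2188.
u_2 = c_2 + 2.2188·e_1 = (-2.7692, 0.2308, 1.2308, 2.6154).
‖u_2‖ = 4.0096, so e_2 = (-0.6906, 0.0576, 0.3070, 0.6523).
e_1·c_3 = 0.5547·(-2) + 0.5547·3 + 0.5547·(-3) + 0.2774·4 = 0.0000; e_2·c_3 = (-0.6906)·(-2) + 0.0576·3 + 0.3070·(-3) + 0.6523·4 = 3.2422.
u_3 = c_3 + 0.0000·e_1 − 3.2422·e_2 = (0.2392, 2.8134, -3.9952, 1.8852).
‖u_3‖ = 5.2429, so e_3 = (0.0456, 0.5366, -0.7620, 0.3596).

e_3 = (0.0456, 0.5366, -0.7620, 0.3596)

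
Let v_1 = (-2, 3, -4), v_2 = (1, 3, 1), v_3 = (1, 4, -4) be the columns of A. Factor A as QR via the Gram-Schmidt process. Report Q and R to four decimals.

Q = [[-0.3714, 0.3691, 0.8519], [0.5571, 0.8226, -0.1136], [-0.7428, 0.4324, -0.5112]], R = [[5.3852, 0.5571, 4.8281], [0.0000, 3.2695, 1.9301], [0.0000, 0.0000, 2.4422]]

e_1 = v_1/‖v_1‖ = (-2, 3, -4)/5.3852 = (-0.3714, 0.5571, -0.7428).
r_{12} = e_1·v_2 = 0.5571.
u_2 = v_2 − 0.5571·e_1 = (1.2069, 2.6897, 1.4138).
‖u_2‖ = 3.2695, so e_2 = (0.3691, 0.8226, 0.4324).
r_{13} = e_1·v_3 = 4.8281; r_{23} = e_2·v_3 = 1.9301.
u_3 = v_3 − 4.8281·e_1 − 1.9301·e_2 = (2.0806, -0.2774, -1.2484).
‖u_3‖ = 2.4422, so e_3 = (0.8519, -0.1136, -0.5112).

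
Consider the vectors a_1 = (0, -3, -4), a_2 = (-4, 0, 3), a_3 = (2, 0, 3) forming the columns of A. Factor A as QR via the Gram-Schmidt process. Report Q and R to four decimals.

Q = [[0.0000, -0.9119, 0.4104], [-0.6000, -0.3283, -0.7295], [-0.8000, 0.2462, 0.5472]], R = [[5.0000, -2.4000, -2.4000], [0.0000, 4.3863, -1.0852], [0.0000, 0.0000, 2.4622]]

a_1 = (0, -3, -4); ‖a_1‖ = 5.0000, so e_1 = (0.0000, -0.6000, -0.8000).
e_1·a_2 = 0.0000·(-4) + (-0.6000)·0 + (-0.8000)·3 = -2.4000.
u_2 = a_2 + 2.4000·e_1 = (-4.0000, -1.4400, 1.0800).
‖u_2‖ = 4.3863, so e_2 = (-0.9119, -0.3283, 0.2462).
e_1·a_3 = 0.0000·2 + (-0.6000)·0 + (-0.8000)·3 = -2.4000; e_2·a_3 = (-0.9119)·2 + (-0.3283)·0 + 0.2462·3 = -1.0852.
u_3 = a_3 + 2.4000·e_1 + 1.0852·e_2 = (1.0104, -1.7963, 1.3472).
‖u_3‖ = 2.4622, so e_3 = (0.4104, -0.7295, 0.5472).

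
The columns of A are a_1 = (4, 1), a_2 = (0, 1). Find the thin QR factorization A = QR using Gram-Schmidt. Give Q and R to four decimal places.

a_1 = (4, 1); ‖a_1‖ = 4.1231, so q_1 = (0.9701, 0.2425).
q_1·a_2 = 0.9701·0 + 0.2425·1 = 0.2425.
u_2 = a_2 − 0.2425·q_1 = (-0.2353, 0.9412).
‖u_2‖ = 0.9701, so q_2 = (-0.2425, 0.9701).

Q = [[0.9701, -0.2425], [0.2425, 0.9701]], R = [[4.1231, 0.2425], [0.0000, 0.9701]]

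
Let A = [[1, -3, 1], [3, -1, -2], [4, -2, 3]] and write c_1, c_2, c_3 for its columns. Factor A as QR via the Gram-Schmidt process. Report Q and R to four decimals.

c_1 = (1, 3, 4); ‖c_1‖ = 5.0990, so e_1 = (0.1961, 0.5883, 0.7845).
e_1·c_2 = 0.1961·(-3) + 0.5883·(-1) + 0.7845·(-2) = -2.7456.
u_2 = c_2 + 2.7456·e_1 = (-2.4615, 0.6154, 0.1538).
‖u_2‖ = 2.5420, so e_2 = (-0.9684, 0.2421, 0.0605).
e_1·c_3 = 0.1961·1 + 0.5883·(-2) + 0.7845·3 = 1.3728; e_2·c_3 = (-0.9684)·1 + 0.2421·(-2) + 0.0605·3 = -1.2710.
u_3 = c_3 − 1.3728·e_1 + 1.2710·e_2 = (-0.5000, -2.5000, 2.0000).
‖u_3‖ = 3.2404, so e_3 = (-0.1543, -0.7715, 0.6172).

Q = [[0.1961, -0.9684, -0.1543], [0.5883, 0.2421, -0.7715], [0.7845, 0.0605, 0.6172]], R = [[5.0990, -2.7456, 1.3728], [0.0000, 2.5420, -1.2710], [0.0000, 0.0000, 3.2404]]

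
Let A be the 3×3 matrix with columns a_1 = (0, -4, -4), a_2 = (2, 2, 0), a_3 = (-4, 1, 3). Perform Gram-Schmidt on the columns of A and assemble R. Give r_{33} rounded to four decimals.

e_1 = a_1/‖a_1‖ = (0, -4, -4)/5.6569 = (0.0000, -0.7071, -0.7071).
r_{12} = e_1·a_2 = -1.4142.
u_2 = a_2 + 1.4142·e_1 = (2.0000, 1.0000, -1.0000).
‖u_2‖ = 2.4495, so e_2 = (0.8165, 0.4082, -0.4082).
r_{13} = e_1·a_3 = -2.8284; r_{23} = e_2·a_3 = -4.0825.
u_3 = a_3 + 2.8284·e_1 + 4.0825·e_2 = (-0.6667, 0.6667, -0.6667).
r_{33} = ‖u_3‖ = 1.1547.

r_{33} = 1.1547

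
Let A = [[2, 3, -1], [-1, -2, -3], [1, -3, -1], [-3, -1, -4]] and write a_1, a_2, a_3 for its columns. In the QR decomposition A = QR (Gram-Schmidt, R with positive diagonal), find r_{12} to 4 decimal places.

r_{12} = 2.0656

e_1 = a_1/‖a_1‖ = (2, -1, 1, -3)/3.8730 = (0.5164, -0.2582, 0.2582, -0.7746).
r_{12} = e_1·a_2 = 2.0656.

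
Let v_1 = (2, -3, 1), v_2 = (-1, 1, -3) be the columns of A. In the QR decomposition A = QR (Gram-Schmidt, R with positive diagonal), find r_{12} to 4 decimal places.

r_{12} = -2.1381

v_1 = (2, -3, 1); ‖v_1‖ = 3.7417, so e_1 = (0.5345, -0.8018, 0.2673).
r_{12} = e_1·v_2 = -2.1381.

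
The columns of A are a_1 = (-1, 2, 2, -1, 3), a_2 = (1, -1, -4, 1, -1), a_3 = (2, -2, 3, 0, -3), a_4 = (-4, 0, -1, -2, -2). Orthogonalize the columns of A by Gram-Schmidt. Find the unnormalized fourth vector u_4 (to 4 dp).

u_4 = (-0.0256, -0.1026, -0.4786, -2.4188, -0.4274)

a_1 = (-1, 2, 2, -1, 3); ‖a_1‖ = 4.3589, so e_1 = (-0.2294, 0.4588, 0.4588, -0.2294, 0.6882).
e_1·a_2 = (-0.2294)·1 + 0.4588·(-1) + 0.4588·(-4) + (-0.2294)·1 + 0.6882·(-1) = -3.4412.
u_2 = a_2 + 3.4412·e_1 = (0.2105, 0.5789, -2.4211, 0.2105, 1.3684).
‖u_2‖ = 2.8562, so e_2 = (0.0737, 0.2027, -0.8476, 0.0737, 0.4791).
e_1·a_3 = (-0.2294)·2 + 0.4588·(-2) + 0.4588·3 + (-0.2294)·0 + 0.6882·(-3) = -2.0647; e_2·a_3 = 0.0737·2 + 0.2027·(-2) + (-0.8476)·3 + 0.0737·0 + 0.4791·(-3) = -4.2382.
u_3 = a_3 + 2.0647·e_1 + 4.2382·e_2 = (1.8387, -0.1935, 0.3548, -0.1613, 0.4516).
‖u_3‖ = 1.9427, so e_3 = (0.9465, -0.0996, 0.1826, -0.0830, 0.2325).
e_1·a_4 = (-0.2294)·(-4) + 0.4588·0 + 0.4588·(-1) + (-0.2294)·(-2) + 0.6882·(-2) = -0.4588; e_2·a_4 = 0.0737·(-4) + 0.2027·0 + (-0.8476)·(-1) + 0.0737·(-2) + 0.4791·(-2) = -0.5528; e_3·a_4 = 0.9465·(-4) + (-0.0996)·0 + 0.1826·(-1) + (-0.0830)·(-2) + 0.2325·(-2) = -4.2674.
u_4 = a_4 + 0.4588·e_1 + 0.5528·e_2 + 4.2674·e_3 = (-0.0256, -0.1026, -0.4786, -2.4188, -0.4274).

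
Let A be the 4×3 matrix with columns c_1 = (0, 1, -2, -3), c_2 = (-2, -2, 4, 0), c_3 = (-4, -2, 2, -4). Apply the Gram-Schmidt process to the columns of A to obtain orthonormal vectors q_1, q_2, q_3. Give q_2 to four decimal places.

q_2 = (-0.4871, -0.3132, 0.6263, -0.5219)

q_1 = c_1/‖c_1‖ = (0, 1, -2, -3)/3.7417 = (0.0000, 0.2673, -0.5345, -0.8018).
r_{12} = q_1·c_2 = -2.6726.
u_2 = c_2 + 2.6726·q_1 = (-2.0000, -1.2857, 2.5714, -2.1429).
‖u_2‖ = 4.1057, so q_2 = (-0.4871, -0.3132, 0.6263, -0.5219).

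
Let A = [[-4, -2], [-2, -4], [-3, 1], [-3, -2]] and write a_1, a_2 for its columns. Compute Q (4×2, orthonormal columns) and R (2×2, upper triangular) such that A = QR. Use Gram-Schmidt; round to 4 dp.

Q = [[-0.6489, 0.0000], [-0.3244, -0.7620], [-0.4867, 0.6350], [-0.4867, -0.1270]], R = [[6.1644, 3.0822], [0.0000, 3.9370]]

a_1 = (-4, -2, -3, -3); ‖a_1‖ = 6.1644, so q_1 = (-0.6489, -0.3244, -0.4867, -0.4867).
q_1·a_2 = (-0.6489)·(-2) + (-0.3244)·(-4) + (-0.4867)·1 + (-0.4867)·(-2) = 3.0822.
u_2 = a_2 − 3.0822·q_1 = (0.0000, -3.0000, 2.5000, -0.5000).
‖u_2‖ = 3.9370, so q_2 = (0.0000, -0.7620, 0.6350, -0.1270).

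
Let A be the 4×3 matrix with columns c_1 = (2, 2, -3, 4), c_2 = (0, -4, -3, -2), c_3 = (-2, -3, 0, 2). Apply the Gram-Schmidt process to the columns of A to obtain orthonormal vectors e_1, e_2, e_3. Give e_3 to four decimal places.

c_1 = (2, 2, -3, 4); ‖c_1‖ = 5.7446, so e_1 = (0.3482, 0.3482, -0.5222, 0.6963).
e_1·c_2 = 0.3482·0 + 0.3482·(-4) + (-0.5222)·(-3) + 0.6963·(-2) = -1.2185.
u_2 = c_2 + 1.2185·e_1 = (0.4242, -3.5758, -3.6364, -1.1515).
‖u_2‖ = 5.2455, so e_2 = (0.0809, -0.6817, -0.6932, -0.2195).
e_1·c_3 = 0.3482·(-2) + 0.3482·(-3) + (-0.5222)·0 + 0.6963·2 = -0.3482; e_2·c_3 = 0.0809·(-2) + (-0.6817)·(-3) + (-0.6932)·0 + (-0.2195)·2 = 1.4442.
u_3 = c_3 + 0.3482·e_1 − 1.4442·e_2 = (-1.9956, -1.8943, 0.8194, 2.5595).
‖u_3‖ = 3.8462, so e_3 = (-0.5189, -0.4925, 0.2130, 0.6655).

e_3 = (-0.5189, -0.4925, 0.2130, 0.6655)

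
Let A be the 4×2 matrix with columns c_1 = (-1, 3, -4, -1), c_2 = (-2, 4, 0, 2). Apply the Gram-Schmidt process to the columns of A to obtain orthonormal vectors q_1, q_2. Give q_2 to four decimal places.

c_1 = (-1, 3, -4, -1); ‖c_1‖ = 5.1962, so q_1 = (-0.1925, 0.5774, -0.7698, -0.1925).
q_1·c_2 = (-0.1925)·(-2) + 0.5774·4 + (-0.7698)·0 + (-0.1925)·2 = 2.3094.
u_2 = c_2 − 2.3094·q_1 = (-1.5556, 2.6667, 1.7778, 2.4444).
‖u_2‖ = 4.3205, so q_2 = (-0.3600, 0.6172, 0.4115, 0.5658).

q_2 = (-0.3600, 0.6172, 0.4115, 0.5658)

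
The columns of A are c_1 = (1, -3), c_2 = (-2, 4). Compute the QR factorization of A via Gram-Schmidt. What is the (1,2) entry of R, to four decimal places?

r_{12} = -4.4272

c_1 = (1, -3); ‖c_1‖ = 3.1623, so e_1 = (0.3162, -0.9487).
r_{12} = e_1·c_2 = -4.4272.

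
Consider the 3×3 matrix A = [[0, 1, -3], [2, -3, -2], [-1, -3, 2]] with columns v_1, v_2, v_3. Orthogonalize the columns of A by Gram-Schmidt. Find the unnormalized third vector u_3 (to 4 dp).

v_1 = (0, 2, -1); ‖v_1‖ = 2.2361, so e_1 = (0.0000, 0.8944, -0.4472).
e_1·v_2 = 0.0000·1 + 0.8944·(-3) + (-0.4472)·(-3) = -1.3416.
u_2 = v_2 + 1.3416·e_1 = (1.0000, -1.8000, -3.6000).
‖u_2‖ = 4.1473, so e_2 = (0.2411, -0.4340, -0.8680).
e_1·v_3 = 0.0000·(-3) + 0.8944·(-2) + (-0.4472)·2 = -2.6833; e_2·v_3 = 0.2411·(-3) + (-0.4340)·(-2) + (-0.8680)·2 = -1.5914.
u_3 = v_3 + 2.6833·e_1 + 1.5914·e_2 = (-2.6163, -0.2907, -0.5814).

u_3 = (-2.6163, -0.2907, -0.5814)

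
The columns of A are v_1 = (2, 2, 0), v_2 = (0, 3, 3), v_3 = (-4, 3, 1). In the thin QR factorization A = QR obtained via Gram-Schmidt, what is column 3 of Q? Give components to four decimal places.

v_1 = (2, 2, 0); ‖v_1‖ = 2.8284, so e_1 = (0.7071, 0.7071, 0.0000).
e_1·v_2 = 0.7071·0 + 0.7071·3 + 0.0000·3 = 2.1213.
u_2 = v_2 − 2.1213·e_1 = (-1.5000, 1.5000, 3.0000).
‖u_2‖ = 3.6742, so e_2 = (-0.4082, 0.4082, 0.8165).
e_1·v_3 = 0.7071·(-4) + 0.7071·3 + 0.0000·1 = -0.7071; e_2·v_3 = (-0.4082)·(-4) + 0.4082·3 + 0.8165·1 = 3.6742.
u_3 = v_3 + 0.7071·e_1 − 3.6742·e_2 = (-2.0000, 2.0000, -2.0000).
‖u_3‖ = 3.4641, so e_3 = (-0.5774, 0.5774, -0.5774).

e_3 = (-0.5774, 0.5774, -0.5774)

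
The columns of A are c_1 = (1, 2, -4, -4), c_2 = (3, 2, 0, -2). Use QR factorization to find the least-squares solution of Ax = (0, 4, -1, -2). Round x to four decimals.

e_1 = c_1/‖c_1‖ = (1, 2, -4, -4)/6.0828 = (0.1644, 0.3288, -0.6576, -0.6576).
r_{12} = e_1·c_2 = 2.4660.
u_2 = c_2 − 2.4660·e_1 = (2.5946, 1.1892, 1.6216, -0.3784).
‖u_2‖ = 3.3044, so e_2 = (0.7852, 0.3599, 0.4907, -0.1145).
Qᵀb = (3.2880, 1.1778).
Back-substitute: x_2 = 1.1778/3.3044 = 0.3564.
x_1 = (3.2880 − 2.4660·0.3564)/6.0828 = 0.3960.

x = (0.3960, 0.3564)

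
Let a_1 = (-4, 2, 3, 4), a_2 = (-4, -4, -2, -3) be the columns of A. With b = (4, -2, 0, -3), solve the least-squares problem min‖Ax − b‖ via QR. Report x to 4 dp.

x = (-0.7429, -0.1429)

e_1 = a_1/‖a_1‖ = (-4, 2, 3, 4)/6.7082 = (-0.5963, 0.2981, 0.4472, 0.5963).
r_{12} = e_1·a_2 = -1.4907.
u_2 = a_2 + 1.4907·e_1 = (-4.8889, -3.5556, -1.3333, -2.1111).
‖u_2‖ = 6.5405, so e_2 = (-0.7475, -0.5436, -0.2039, -0.3228).
Qᵀb = (-4.7703, -0.9344).
Back-substitute: x_2 = -0.9344/6.5405 = -0.1429.
x_1 = (-4.7703 + 1.4907·(-0.1429))/6.7082 = -0.7429.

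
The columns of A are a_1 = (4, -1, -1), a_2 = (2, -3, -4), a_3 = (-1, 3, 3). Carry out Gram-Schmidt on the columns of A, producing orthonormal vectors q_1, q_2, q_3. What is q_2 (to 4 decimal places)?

q_2 = (-0.3282, -0.5334, -0.7796)

q_1 = a_1/‖a_1‖ = (4, -1, -1)/4.2426 = (0.9428, -0.2357, -0.2357).
r_{12} = q_1·a_2 = 3.5355.
u_2 = a_2 − 3.5355·q_1 = (-1.3333, -2.1667, -3.1667).
‖u_2‖ = 4.0620, so q_2 = (-0.3282, -0.5334, -0.7796).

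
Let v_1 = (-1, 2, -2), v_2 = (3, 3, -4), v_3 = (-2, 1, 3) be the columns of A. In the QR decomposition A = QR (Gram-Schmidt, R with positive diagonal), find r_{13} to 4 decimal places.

r_{13} = -0.6667

q_1 = v_1/‖v_1‖ = (-1, 2, -2)/3.0000 = (-0.3333, 0.6667, -0.6667).
r_{13} = q_1·v_3 = -0.6667.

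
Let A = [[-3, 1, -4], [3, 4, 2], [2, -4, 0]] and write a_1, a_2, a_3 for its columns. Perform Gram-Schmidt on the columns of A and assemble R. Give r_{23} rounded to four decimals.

a_1 = (-3, 3, 2); ‖a_1‖ = 4.6904, so e_1 = (-0.6396, 0.6396, 0.4264).
e_1·a_2 = (-0.6396)·1 + 0.6396·4 + 0.4264·(-4) = 0.2132.
u_2 = a_2 − 0.2132·e_1 = (1.1364, 3.8636, -4.0909).
‖u_2‖ = 5.7406, so e_2 = (0.1980, 0.6730, -0.7126).
r_{23} = e_2·a_3 = 0.5543.

r_{23} = 0.5543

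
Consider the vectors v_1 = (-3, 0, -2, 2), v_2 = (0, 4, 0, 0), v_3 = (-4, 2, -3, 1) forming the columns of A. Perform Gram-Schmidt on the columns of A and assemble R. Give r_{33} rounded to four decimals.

v_1 = (-3, 0, -2, 2); ‖v_1‖ = 4.1231, so q_1 = (-0.7276, 0.0000, -0.4851, 0.4851).
q_1·v_2 = (-0.7276)·0 + 0.0000·4 + (-0.4851)·0 + 0.4851·0 = 0.0000.
u_2 = v_2 + 0.0000·q_1 = (0.0000, 4.0000, 0.0000, 0.0000).
‖u_2‖ = 4.0000, so q_2 = (0.0000, 1.0000, 0.0000, 0.0000).
q_1·v_3 = (-0.7276)·(-4) + 0.0000·2 + (-0.4851)·(-3) + 0.4851·1 = 4.8507; q_2·v_3 = 0.0000·(-4) + 1.0000·2 + 0.0000·(-3) + 0.0000·1 = 2.0000.
u_3 = v_3 − 4.8507·q_1 − 2.0000·q_2 = (-0.4706, 0.0000, -0.6471, -1.3529).
r_{33} = ‖u_3‖ = 1.5718.

r_{33} = 1.5718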